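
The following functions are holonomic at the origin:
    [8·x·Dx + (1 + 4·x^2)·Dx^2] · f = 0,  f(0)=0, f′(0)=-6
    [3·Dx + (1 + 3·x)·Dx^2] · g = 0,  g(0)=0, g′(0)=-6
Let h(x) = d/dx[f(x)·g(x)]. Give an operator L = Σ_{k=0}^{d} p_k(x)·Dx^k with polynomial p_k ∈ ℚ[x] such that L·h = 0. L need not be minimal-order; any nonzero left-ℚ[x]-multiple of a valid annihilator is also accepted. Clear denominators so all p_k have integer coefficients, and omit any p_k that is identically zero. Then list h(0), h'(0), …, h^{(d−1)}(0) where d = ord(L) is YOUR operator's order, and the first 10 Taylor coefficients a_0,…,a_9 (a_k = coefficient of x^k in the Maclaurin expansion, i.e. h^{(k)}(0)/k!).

L = (1632 + 8496·x + 23040·x^2 + 110016·x^3 + 207360·x^4 + 269568·x^5 + 82944·x^7) + (418 + 6672·x + 44112·x^2 + 151488·x^3 + 393984·x^4 + 642816·x^5 + 725760·x^6 + 82944·x^7 + 290304·x^8)·Dx + (204 + 1844·x + 12096·x^2 + 47408·x^3 + 122880·x^4 + 240192·x^5 + 331776·x^6 + 361728·x^7 + 82944·x^8 + 165888·x^9)·Dx^2 + (25 + 246·x + 1217·x^2 + 4128·x^3 + 10624·x^4 + 22080·x^5 + 34272·x^6 + 41472·x^7 + 43776·x^8 + 13824·x^9 + 20736·x^10)·Dx^3  (order 3).
h: a_k = 0, 72, -162, 240, -855, 16632/5, -45738/5, 23904, -5154273/70, 8101784/35, …
ICs: h(0) = 0, h′(0) = 72, h′′(0) = -324.

f: a_k = 0, -6, 0, 8, 0, -96/5, 0, 384/7, 0, -512/3, …
g: a_k = 0, -6, 9, -18, 81/2, -486/5, 243, -4374/7, 6561/4, -4374, …
Product ⇒ symmetric product L₀, ord ≤ 4.
h₀' ⇒ L via d/dx closure of L₀.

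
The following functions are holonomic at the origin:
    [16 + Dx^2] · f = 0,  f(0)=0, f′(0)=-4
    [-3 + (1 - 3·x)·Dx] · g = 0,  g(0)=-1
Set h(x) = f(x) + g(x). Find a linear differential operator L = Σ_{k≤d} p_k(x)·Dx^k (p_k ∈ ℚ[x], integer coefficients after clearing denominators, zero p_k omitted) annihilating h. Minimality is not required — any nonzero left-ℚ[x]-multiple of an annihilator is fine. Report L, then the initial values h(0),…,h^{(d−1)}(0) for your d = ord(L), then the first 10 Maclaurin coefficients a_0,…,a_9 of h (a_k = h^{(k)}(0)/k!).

L = (-1680 + 2304·x - 3456·x^2) + (272 - 1584·x + 3456·x^2 - 3456·x^3)·Dx + (-105 + 144·x - 216·x^2)·Dx^2 + (17 - 99·x + 216·x^2 - 216·x^3)·Dx^3  (order 3).
h: a_k = -1, -7, -9, -49/3, -81, -3773/15, -729, -687881/315, -6561, -55803353/2835, …
ICs: h(0) = -1, h′(0) = -7, h′′(0) = -18.

f: a_k = 0, -4, 0, 32/3, 0, -128/15, 0, 1024/315, 0, -2048/2835, …
g: a_k = -1, -3, -9, -27, -81, -243, -729, -2187, -6561, -19683, …
f+g: L₀ = lclm(L_f,L_g), ord ≤ 2+1.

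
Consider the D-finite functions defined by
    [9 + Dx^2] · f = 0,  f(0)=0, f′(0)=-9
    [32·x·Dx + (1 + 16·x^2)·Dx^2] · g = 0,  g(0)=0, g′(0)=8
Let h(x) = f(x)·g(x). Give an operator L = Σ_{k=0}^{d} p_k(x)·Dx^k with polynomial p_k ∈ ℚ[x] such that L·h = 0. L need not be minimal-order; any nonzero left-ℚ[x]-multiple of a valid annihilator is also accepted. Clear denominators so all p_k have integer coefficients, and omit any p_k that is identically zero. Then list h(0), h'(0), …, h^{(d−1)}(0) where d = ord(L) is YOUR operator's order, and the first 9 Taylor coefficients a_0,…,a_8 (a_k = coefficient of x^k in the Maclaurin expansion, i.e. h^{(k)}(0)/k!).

L = (16425 + 696384·x^2 + 2778624·x^4 + 11943936·x^6 + 47775744·x^8) + (23616·x + 543744·x^3 + 3981312·x^5 + 21233664·x^7)·Dx + (2050 + 87168·x^2 + 470016·x^4 + 2654208·x^6 + 10616832·x^8)·Dx^2 + (2624·x + 60416·x^3 + 442368·x^5 + 2359296·x^7)·Dx^3 + (25 + 1088·x^2 + 17920·x^4 + 147456·x^6 + 589824·x^8)·Dx^4  (order 4).
h: a_k = 0, 0, -72, 0, 492, 0, -4311, 0, 95859/2, …
ICs: h(0) = 0, h′(0) = 0, h′′(0) = -144, h′′′(0) = 0.

f: a_k = 0, -9, 0, 27/2, 0, -243/40, 0, 729/560, 0, …
g: a_k = 0, 8, 0, -128/3, 0, 2048/5, 0, -32768/7, 0, …
f·g: L₀ = L_f ⊗_s L_g, ord ≤ 2·2.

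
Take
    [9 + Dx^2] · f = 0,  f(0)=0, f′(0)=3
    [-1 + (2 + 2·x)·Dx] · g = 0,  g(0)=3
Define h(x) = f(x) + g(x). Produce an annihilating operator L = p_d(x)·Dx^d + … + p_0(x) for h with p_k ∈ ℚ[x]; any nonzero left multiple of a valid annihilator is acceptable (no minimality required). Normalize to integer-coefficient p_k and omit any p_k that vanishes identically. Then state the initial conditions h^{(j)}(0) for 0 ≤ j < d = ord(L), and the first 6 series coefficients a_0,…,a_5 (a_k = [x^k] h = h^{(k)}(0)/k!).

L = (-351 - 648·x - 324·x^2) + (630 + 1926·x + 1944·x^2 + 648·x^3)·Dx + (-39 - 72·x - 36·x^2)·Dx^2 + (70 + 214·x + 216·x^2 + 72·x^3)·Dx^3  (order 3).
h: a_k = 3, 9/2, -3/8, -69/16, -15/128, 2697/1280, …
ICs: h(0) = 3, h′(0) = 9/2, h′′(0) = -3/4.

f: a_k = 0, 3, 0, -9/2, 0, 81/40, …
g: a_k = 3, 3/2, -3/8, 3/16, -15/128, 21/256, …
L₀ := lclm(L_f,L_g); ord L₀ ≤ 2+1.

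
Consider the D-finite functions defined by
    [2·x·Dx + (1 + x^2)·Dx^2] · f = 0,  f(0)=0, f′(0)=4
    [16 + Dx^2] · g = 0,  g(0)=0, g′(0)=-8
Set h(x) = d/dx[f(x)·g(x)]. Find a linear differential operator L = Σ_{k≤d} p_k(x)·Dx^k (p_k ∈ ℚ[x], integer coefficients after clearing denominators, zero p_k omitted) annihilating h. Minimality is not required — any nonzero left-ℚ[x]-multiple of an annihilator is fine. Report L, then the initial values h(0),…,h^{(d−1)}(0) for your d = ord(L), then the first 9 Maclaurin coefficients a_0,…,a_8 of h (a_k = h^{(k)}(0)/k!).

f: a_k = 0, 4, 0, -4/3, 0, 4/5, 0, -4/7, 0, …
g: a_k = 0, -8, 0, 64/3, 0, -256/15, 0, 2048/315, 0, …
L₀ := L_f ⊗_s L_g (sym. prod.), ord ≤ 4.
h=h₀': d/dx-closure on L₀ ⇒ L.
L = (32960 + 157056·x^2 + 319424·x^4 + 359424·x^6 + 242688·x^8 + 94208·x^10 + 16384·x^12) + (6752·x + 28736·x^3 + 49120·x^5 + 43520·x^7 + 20480·x^9 + 4096·x^11)·Dx + (3420 + 17320·x^2 + 37356·x^4 + 44272·x^6 + 30848·x^8 + 12032·x^10 + 2048·x^12)·Dx^2 + (422·x + 1796·x^3 + 3070·x^5 + 2720·x^7 + 1280·x^9 + 256·x^11)·Dx^3 + (85 + 469·x^2 + 1087·x^4 + 1363·x^6 + 980·x^8 + 384·x^10 + 64·x^12)·Dx^4  (order 4).
h: a_k = 0, -64, 0, 384, 0, -1856/3, 0, 2816/5, 0, …
ICs: h(0) = 0, h′(0) = -64, h′′(0) = 0, h′′′(0) = 2304.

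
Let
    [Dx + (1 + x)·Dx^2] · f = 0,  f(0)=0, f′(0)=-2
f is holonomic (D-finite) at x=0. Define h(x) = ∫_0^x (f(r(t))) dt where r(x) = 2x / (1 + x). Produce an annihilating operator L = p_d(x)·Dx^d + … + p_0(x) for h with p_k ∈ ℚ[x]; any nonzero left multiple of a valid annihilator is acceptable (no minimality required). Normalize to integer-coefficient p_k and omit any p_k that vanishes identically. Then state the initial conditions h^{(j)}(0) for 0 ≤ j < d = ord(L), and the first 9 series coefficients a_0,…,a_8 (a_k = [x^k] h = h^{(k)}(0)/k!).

f: a_k = 0, -2, 1, -2/3, 1/2, -2/5, 1/3, -2/7, 1/4, …
f∘r: x↦r, Dx↦Dx/r' in L_f ⇒ L₀.
∫: right-multiply L₀ by Dx.
L = (4 + 6·x)·Dx^2 + (1 + 4·x + 3·x^2)·Dx^3  (order 3).
h: a_k = 0, 0, -2, 8/3, -13/3, 8, -242/15, 104/3, -1093/14, …
ICs: h(0) = 0, h′(0) = 0, h′′(0) = -4.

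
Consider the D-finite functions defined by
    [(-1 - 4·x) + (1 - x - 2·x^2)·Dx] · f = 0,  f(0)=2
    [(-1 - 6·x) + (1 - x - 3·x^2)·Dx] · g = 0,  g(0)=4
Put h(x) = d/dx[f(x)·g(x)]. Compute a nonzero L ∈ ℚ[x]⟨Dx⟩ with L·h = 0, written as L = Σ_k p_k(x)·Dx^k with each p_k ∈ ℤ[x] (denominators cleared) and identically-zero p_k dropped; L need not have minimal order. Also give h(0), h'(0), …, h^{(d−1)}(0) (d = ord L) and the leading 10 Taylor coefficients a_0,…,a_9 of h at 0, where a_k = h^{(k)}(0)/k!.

L = (16 + 18·x - 36·x^2 - 368·x^3 - 132·x^4 + 900·x^5 + 720·x^6) + (-2 - 4·x + 39·x^2 + 16·x^3 - 160·x^4 - 69·x^5 + 210·x^6 + 144·x^7)·Dx  (order 1).
h: a_k = 16, 128, 456, 1728, 5280, 16176, 45808, 128000, 345240, 918240, …
ICs: h(0) = 16.

f: a_k = 2, 2, 6, 10, 22, 42, 86, 170, 342, 682, …
g: a_k = 4, 4, 16, 28, 76, 160, 388, 868, 2032, 4636, …
Product ⇒ symmetric product L₀, ord ≤ 1.
h=h₀': d/dx-closure on L₀ ⇒ L.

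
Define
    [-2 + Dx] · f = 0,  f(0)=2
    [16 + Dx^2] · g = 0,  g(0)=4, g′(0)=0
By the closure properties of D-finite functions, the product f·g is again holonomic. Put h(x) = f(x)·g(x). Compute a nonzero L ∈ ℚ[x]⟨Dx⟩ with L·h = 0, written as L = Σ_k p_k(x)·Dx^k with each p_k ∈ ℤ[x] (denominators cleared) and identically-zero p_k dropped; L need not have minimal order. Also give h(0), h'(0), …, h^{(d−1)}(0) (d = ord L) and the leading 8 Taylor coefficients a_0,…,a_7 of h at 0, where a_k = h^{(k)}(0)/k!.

L = 20 - 4·Dx + Dx^2  (order 2).
h: a_k = 8, 16, -48, -352/3, -112/3, 1312/15, 416/5, 1856/315, …
ICs: h(0) = 8, h′(0) = 16.

f: a_k = 2, 4, 4, 8/3, 4/3, 8/15, 8/45, 16/315, …
g: a_k = 4, 0, -32, 0, 128/3, 0, -1024/45, 0, …
Product ⇒ symmetric product L₀, ord ≤ 2.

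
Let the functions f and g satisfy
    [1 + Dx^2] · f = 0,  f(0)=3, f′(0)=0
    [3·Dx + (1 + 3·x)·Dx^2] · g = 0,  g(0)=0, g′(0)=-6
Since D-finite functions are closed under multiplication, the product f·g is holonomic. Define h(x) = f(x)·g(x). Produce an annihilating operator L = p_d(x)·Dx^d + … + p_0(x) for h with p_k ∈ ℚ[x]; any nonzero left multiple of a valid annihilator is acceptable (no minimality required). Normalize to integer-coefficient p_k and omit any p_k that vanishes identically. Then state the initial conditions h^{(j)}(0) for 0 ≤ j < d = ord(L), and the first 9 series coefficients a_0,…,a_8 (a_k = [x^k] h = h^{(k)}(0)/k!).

f: a_k = 3, 0, -3/2, 0, 1/8, 0, -1/240, 0, 1/13440, …
g: a_k = 0, -6, 9, -18, 81/2, -486/5, 243, -4374/7, 6561/4, …
Sym-product of L_f,L_g gives L₀ (≤ ord 4).
L = (-203 - 222·x - 189·x^2 + 432·x^3 + 324·x^4) + (-84 - 108·x + 648·x^2 + 648·x^3)·Dx + (-208 - 228·x - 54·x^2 + 864·x^3 + 648·x^4)·Dx^2 + (-84 - 108·x + 648·x^2 + 648·x^3)·Dx^3 + (-5 - 6·x + 135·x^2 + 432·x^3 + 324·x^4)·Dx^4  (order 4).
h: a_k = 0, -18, 27, -45, 108, -5307/20, 5355/8, -484679/280, 182451/40, …
ICs: h(0) = 0, h′(0) = -18, h′′(0) = 54, h′′′(0) = -270.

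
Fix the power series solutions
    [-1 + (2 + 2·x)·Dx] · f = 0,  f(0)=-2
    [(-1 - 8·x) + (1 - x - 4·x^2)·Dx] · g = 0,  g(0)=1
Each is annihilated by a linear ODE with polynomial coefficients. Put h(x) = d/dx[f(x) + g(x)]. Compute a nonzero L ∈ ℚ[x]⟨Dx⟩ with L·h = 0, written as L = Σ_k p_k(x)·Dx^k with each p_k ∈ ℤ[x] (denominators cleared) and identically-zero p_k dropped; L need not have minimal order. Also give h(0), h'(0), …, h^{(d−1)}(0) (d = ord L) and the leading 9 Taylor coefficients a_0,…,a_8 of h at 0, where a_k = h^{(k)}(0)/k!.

L = (-138 - 1110·x - 2208·x^2 - 3648·x^3 - 1920·x^4) + (-213 - 2334·x - 6429·x^2 - 12816·x^3 - 14352·x^4 - 5760·x^5)·Dx + (42 + 150·x + 246·x^2 - 598·x^3 - 2880·x^4 - 3424·x^5 - 1280·x^6)·Dx^2  (order 2).
h: a_k = 0, 21/2, 213/8, 1861/16, 41565/128, 278079/256, 3160857/1024, 19087789/2048, 863790813/32768, …
ICs: h(0) = 0, h′(0) = 21/2.

f: a_k = -2, -1, 1/4, -1/8, 5/64, -7/128, 21/512, -33/1024, 429/16384, …
g: a_k = 1, 1, 5, 9, 29, 65, 181, 441, 1165, …
Weyl lclm of L_f,L_g ⇒ L₀ (ord ≤ 2).
h₀' ⇒ L via d/dx closure of L₀.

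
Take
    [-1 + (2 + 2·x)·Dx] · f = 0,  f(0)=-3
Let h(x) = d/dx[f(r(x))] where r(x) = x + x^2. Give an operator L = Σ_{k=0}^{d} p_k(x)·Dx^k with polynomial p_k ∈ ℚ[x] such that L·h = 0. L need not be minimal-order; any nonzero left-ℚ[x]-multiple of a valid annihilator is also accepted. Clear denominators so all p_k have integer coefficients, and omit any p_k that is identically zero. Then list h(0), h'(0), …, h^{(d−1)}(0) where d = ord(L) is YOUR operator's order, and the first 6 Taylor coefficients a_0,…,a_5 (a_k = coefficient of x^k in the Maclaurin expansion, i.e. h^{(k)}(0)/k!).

f: a_k = -3, -3/2, 3/8, -3/16, 15/128, -21/256, …
Change of var in L_f (x↦r) gives L₀.
Derive L from L₀ (diff closure).
L = 3 + (-2 - 6·x - 6·x^2 - 4·x^3)·Dx  (order 1).
h: a_k = -3/2, -9/4, 27/16, -9/32, -225/256, 513/512, …
ICs: h(0) = -3/2.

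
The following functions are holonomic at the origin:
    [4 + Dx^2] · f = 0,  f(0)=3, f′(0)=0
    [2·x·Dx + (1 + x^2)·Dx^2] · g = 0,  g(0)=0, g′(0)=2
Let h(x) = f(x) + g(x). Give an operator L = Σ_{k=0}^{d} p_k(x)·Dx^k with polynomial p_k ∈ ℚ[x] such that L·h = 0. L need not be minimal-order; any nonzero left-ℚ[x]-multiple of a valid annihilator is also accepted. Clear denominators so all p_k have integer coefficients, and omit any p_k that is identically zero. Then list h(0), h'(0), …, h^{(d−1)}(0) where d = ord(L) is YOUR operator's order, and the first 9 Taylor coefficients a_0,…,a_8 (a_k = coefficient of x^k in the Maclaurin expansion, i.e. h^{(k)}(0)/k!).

L = (-32·x + 80·x^3 + 16·x^5)·Dx + (4 + 32·x^2 + 36·x^4 + 8·x^6)·Dx^2 + (-8·x + 20·x^3 + 4·x^5)·Dx^3 + (1 + 8·x^2 + 9·x^4 + 2·x^6)·Dx^4  (order 4).
h: a_k = 3, 2, -6, -2/3, 2, 2/5, -4/15, -2/7, 2/105, …
ICs: h(0) = 3, h′(0) = 2, h′′(0) = -12, h′′′(0) = -4.

f: a_k = 3, 0, -6, 0, 2, 0, -4/15, 0, 2/105, …
g: a_k = 0, 2, 0, -2/3, 0, 2/5, 0, -2/7, 0, …
h₀=f+g: left-lcm gives L₀, ord ≤ 4.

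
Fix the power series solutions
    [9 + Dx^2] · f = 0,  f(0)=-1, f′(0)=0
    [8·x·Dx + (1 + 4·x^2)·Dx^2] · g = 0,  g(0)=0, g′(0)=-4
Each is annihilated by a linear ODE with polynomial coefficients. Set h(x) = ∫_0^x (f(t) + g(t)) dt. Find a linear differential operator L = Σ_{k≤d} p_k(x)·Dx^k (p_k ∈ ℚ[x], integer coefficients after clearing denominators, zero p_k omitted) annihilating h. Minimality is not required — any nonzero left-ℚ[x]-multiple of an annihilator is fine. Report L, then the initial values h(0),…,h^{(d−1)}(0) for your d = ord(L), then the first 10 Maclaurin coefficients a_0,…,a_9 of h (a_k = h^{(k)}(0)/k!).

f: a_k = -1, 0, 9/2, 0, -27/8, 0, 81/80, 0, -729/4480, 0, …
g: a_k = 0, -4, 0, 16/3, 0, -64/5, 0, 256/7, 0, -1024/9, …
Weyl lclm of L_f,L_g ⇒ L₀ (ord ≤ 4).
∫: right-multiply L₀ by Dx.
L = (-2808·x + 19008·x^3 + 10368·x^5)·Dx^2 + (9 + 1548·x^2 + 7344·x^4 + 5184·x^6)·Dx^3 + (-312·x + 2112·x^3 + 1152·x^5)·Dx^4 + (1 + 172·x^2 + 816·x^4 + 576·x^6)·Dx^5  (order 5).
h: a_k = 0, -1, -2, 3/2, 4/3, -27/40, -32/15, 81/560, 32/7, -81/4480, …
ICs: h(0) = 0, h′(0) = -1, h′′(0) = -4, h′′′(0) = 9, h′′′′(0) = 32.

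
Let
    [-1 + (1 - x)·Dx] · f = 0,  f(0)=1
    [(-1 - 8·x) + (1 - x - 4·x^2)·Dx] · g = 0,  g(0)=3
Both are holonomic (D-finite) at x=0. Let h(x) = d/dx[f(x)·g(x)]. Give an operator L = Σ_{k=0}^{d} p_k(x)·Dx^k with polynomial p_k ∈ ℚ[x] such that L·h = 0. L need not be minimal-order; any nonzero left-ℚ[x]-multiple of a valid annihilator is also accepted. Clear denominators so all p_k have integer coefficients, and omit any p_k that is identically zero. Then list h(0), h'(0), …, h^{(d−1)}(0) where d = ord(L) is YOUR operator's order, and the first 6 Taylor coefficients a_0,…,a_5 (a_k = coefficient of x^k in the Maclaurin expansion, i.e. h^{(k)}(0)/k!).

L = (7 + 6·x + 3·x^2 - 96·x^3 + 96·x^4) + (-1 - x + 15·x^2 - 7·x^3 - 30·x^4 + 24·x^5)·Dx  (order 1).
h: a_k = 6, 42, 144, 540, 1650, 5238, …
ICs: h(0) = 6.

f: a_k = 1, 1, 1, 1, 1, 1, …
g: a_k = 3, 3, 15, 27, 87, 195, …
f·g: L₀ = L_f ⊗_s L_g, ord ≤ 1·1.
Derive L from L₀ (diff closure).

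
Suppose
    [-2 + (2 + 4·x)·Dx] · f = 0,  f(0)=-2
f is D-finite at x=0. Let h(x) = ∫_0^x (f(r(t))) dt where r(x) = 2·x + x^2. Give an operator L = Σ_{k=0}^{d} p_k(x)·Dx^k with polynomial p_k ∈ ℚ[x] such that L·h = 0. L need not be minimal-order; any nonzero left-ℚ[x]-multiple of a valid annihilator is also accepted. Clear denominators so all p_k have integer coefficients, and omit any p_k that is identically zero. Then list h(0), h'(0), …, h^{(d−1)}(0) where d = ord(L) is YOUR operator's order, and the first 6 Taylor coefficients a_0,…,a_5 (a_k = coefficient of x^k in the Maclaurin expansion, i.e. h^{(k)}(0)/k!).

f: a_k = -2, -2, 1, -1, 5/4, -7/4, …
h₀=f(r): pull back L_f along r ⇒ L₀.
∫: right-multiply L₀ by Dx.
L = (-2 - 2·x)·Dx + (1 + 4·x + 2·x^2)·Dx^2  (order 2).
h: a_k = 0, -2, -2, 2/3, -1, 9/5, …
ICs: h(0) = 0, h′(0) = -2.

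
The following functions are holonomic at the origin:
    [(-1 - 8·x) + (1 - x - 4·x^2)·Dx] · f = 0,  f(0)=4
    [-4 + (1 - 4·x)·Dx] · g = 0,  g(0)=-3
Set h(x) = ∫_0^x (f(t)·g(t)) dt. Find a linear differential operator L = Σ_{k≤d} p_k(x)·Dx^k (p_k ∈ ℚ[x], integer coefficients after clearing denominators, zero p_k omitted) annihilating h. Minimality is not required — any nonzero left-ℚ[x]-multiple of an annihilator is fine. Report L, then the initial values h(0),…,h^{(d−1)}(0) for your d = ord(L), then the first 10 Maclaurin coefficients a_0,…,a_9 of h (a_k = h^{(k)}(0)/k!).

L = (-5 + 48·x^2)·Dx + (1 - 5·x + 16·x^3)·Dx^2  (order 2).
h: a_k = 0, -12, -30, -100, -327, -1116, -3850, -94572/7, -95895/2, -516100/3, …
ICs: h(0) = 0, h′(0) = -12.

f: a_k = 4, 4, 20, 36, 116, 260, 724, 1764, 4660, 11716, …
g: a_k = -3, -12, -48, -192, -768, -3072, -12288, -49152, -196608, -786432, …
f·g: L₀ = L_f ⊗_s L_g, ord ≤ 1·1.
h=∫h₀ ⇒ L = L₀·Dx.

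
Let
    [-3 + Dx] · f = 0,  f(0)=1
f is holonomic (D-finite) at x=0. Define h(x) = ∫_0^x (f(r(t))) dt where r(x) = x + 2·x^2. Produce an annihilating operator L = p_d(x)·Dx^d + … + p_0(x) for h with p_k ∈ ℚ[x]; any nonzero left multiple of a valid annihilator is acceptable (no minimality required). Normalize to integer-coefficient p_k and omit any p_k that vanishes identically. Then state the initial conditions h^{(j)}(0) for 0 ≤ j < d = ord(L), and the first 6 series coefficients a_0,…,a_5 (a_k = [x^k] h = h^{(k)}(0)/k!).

L = (-3 - 12·x)·Dx + Dx^2  (order 2).
h: a_k = 0, 1, 3/2, 7/2, 45/8, 387/40, …
ICs: h(0) = 0, h′(0) = 1.

f: a_k = 1, 3, 9/2, 9/2, 27/8, 81/40, …
Substitute x→r, Dx→(1/r')Dx; clear ⇒ L₀.
h=∫₀ˣh₀: take L = L₀·Dx.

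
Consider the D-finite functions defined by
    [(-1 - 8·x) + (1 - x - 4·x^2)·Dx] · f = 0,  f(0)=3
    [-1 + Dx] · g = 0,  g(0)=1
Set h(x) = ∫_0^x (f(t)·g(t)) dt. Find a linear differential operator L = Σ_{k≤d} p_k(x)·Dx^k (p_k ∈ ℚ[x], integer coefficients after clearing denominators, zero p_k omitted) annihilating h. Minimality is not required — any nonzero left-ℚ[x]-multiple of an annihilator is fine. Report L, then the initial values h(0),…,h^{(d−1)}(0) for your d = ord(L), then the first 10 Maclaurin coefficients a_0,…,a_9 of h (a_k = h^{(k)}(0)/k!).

f: a_k = 3, 3, 15, 27, 87, 195, 543, 1323, 3495, 8787, …
g: a_k = 1, 1, 1/2, 1/6, 1/24, 1/120, 1/720, 1/5040, 1/40320, 1/362880, …
h₀=f·g: eliminate ⇒ L₀, order ≤ 1·1.
Integrate: L := L₀·Dx.
L = (2 + 7·x - 4·x^2)·Dx + (-1 + x + 4·x^2)·Dx^2  (order 2).
h: a_k = 0, 3, 3, 13/2, 11, 977/40, 5963/120, 26971/240, 831287/3360, 68891713/120960, …
ICs: h(0) = 0, h′(0) = 3.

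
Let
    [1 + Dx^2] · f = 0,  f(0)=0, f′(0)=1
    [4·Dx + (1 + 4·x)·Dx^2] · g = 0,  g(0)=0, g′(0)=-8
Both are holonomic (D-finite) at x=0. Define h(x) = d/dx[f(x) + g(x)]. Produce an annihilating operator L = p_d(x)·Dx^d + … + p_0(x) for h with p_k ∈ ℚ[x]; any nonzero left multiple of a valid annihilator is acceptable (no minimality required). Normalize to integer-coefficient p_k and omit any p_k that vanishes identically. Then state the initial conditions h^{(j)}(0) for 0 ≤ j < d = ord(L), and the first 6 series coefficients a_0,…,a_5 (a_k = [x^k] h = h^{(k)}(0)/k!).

f: a_k = 0, 1, 0, -1/6, 0, 1/120, …
g: a_k = 0, -8, 16, -128/3, 128, -2048/5, …
h₀=f+g: left-lcm gives L₀, ord ≤ 4.
h=h₀': d/dx-closure on L₀ ⇒ L.
L = (388 + 32·x + 64·x^2) + (33 + 140·x + 48·x^2 + 64·x^3)·Dx + (388 + 32·x + 64·x^2)·Dx^2 + (33 + 140·x + 48·x^2 + 64·x^3)·Dx^3  (order 3).
h: a_k = -7, 32, -257/2, 512, -49151/24, 8192, …
ICs: h(0) = -7, h′(0) = 32, h′′(0) = -257.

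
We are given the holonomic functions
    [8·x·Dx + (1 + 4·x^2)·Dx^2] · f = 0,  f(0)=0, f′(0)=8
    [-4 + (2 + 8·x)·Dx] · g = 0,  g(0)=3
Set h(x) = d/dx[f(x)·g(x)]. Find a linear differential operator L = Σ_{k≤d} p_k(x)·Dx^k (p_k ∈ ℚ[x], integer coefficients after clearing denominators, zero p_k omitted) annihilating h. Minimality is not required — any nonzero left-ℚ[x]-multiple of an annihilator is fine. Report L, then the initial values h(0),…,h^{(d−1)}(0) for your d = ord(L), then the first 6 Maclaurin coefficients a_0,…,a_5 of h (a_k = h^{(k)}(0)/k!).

L = (-4 + 160·x + 320·x^2 - 384·x^3 - 192·x^4) + (16 + 120·x + 432·x^2 + 544·x^3 - 1344·x^4 - 768·x^5)·Dx + (3 + 20·x + 24·x^2 - 16·x^3 - 16·x^4 - 384·x^5 - 256·x^6)·Dx^2  (order 2).
h: a_k = 24, 96, -240, 128, -496, 20928/5, …
ICs: h(0) = 24, h′(0) = 96.

f: a_k = 0, 8, 0, -32/3, 0, 128/5, …
g: a_k = 3, 6, -6, 12, -30, 84, …
f·g: L₀ = L_f ⊗_s L_g, ord ≤ 2·1.
Differentiate: ansatz ord ≤ ord L₀ ⇒ L.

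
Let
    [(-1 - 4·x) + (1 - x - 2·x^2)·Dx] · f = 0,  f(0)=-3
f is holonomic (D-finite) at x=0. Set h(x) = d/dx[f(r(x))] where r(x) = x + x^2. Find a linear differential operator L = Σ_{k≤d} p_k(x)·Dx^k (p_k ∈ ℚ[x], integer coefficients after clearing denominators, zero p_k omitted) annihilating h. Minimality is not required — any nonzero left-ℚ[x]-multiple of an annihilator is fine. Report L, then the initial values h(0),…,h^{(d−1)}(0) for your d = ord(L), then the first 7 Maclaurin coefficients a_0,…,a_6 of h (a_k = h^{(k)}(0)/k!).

f: a_k = -3, -3, -9, -15, -33, -63, -129, …
L₀ from L_f via x↦r, Dx↦r'^{-1}Dx.
h=h₀': d/dx-closure on L₀ ⇒ L.
L = (8 + 10·x + 30·x^2 + 40·x^3 + 20·x^4) + (-1 - x + 5·x^2 + 10·x^3 + 10·x^4 + 4·x^5)·Dx  (order 1).
h: a_k = -3, -24, -99, -348, -1200, -3942, -12537, …
ICs: h(0) = -3.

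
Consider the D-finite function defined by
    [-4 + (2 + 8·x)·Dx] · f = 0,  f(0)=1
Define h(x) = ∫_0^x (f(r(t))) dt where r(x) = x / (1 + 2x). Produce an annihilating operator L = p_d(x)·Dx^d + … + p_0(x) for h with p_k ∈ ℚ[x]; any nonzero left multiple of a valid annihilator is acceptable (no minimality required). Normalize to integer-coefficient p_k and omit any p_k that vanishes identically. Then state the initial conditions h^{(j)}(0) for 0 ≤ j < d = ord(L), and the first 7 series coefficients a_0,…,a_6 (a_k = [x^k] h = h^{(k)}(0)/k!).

f: a_k = 1, 2, -2, 4, -10, 28, -84, …
h₀=f(r): pull back L_f along r ⇒ L₀.
Integrate: L := L₀·Dx.
L = -2·Dx + (1 + 8·x + 12·x^2)·Dx^2  (order 2).
h: a_k = 0, 1, 1, -2, 5, -74/5, 50, …
ICs: h(0) = 0, h′(0) = 1.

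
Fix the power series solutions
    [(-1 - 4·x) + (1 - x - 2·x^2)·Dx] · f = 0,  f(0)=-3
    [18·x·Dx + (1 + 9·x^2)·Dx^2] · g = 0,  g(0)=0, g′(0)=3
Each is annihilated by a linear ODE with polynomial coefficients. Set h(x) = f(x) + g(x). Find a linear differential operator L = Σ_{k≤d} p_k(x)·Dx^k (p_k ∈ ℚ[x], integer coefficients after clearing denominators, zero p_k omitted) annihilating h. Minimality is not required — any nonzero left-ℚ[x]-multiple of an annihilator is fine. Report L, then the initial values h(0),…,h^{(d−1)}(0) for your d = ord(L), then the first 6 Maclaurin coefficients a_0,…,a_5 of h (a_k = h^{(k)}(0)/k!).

f: a_k = -3, -3, -9, -15, -33, -63, …
g: a_k = 0, 3, 0, -9, 0, 243/5, …
L₀ := lclm(L_f,L_g); ord L₀ ≤ 1+2.
L = (-18 + 72·x + 918·x^2 + 1872·x^3 + 4608·x^4 + 1296·x^6)·Dx + (8 + 30·x + 278·x^3 + 1788·x^4 + 3216·x^5 + 324·x^6 + 1296·x^7)·Dx^2 + (-1 - 4·x - 24·x^2 - 4·x^3 - 103·x^4 + 300·x^5 + 312·x^6 + 108·x^7 + 216·x^8)·Dx^3  (order 3).
h: a_k = -3, 0, -9, -24, -33, -72/5, …
ICs: h(0) = -3, h′(0) = 0, h′′(0) = -18.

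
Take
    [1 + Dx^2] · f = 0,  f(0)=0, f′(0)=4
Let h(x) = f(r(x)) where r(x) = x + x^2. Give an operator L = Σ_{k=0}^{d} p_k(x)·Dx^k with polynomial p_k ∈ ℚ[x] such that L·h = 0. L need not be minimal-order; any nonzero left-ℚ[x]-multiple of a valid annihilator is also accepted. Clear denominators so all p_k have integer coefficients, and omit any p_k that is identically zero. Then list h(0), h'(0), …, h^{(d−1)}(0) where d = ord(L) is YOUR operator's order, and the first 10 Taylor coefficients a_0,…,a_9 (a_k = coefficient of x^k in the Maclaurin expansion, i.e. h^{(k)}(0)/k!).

f: a_k = 0, 4, 0, -2/3, 0, 1/30, 0, -1/1260, 0, 1/90720, …
Substitute x→r, Dx→(1/r')Dx; clear ⇒ L₀.
L = (1 + 6·x + 12·x^2 + 8·x^3) - 2·Dx + (1 + 2·x)·Dx^2  (order 2).
h: a_k = 0, 4, 4, -2/3, -2, -59/30, -1/2, 419/1260, 59/180, 13609/90720, …
ICs: h(0) = 0, h′(0) = 4.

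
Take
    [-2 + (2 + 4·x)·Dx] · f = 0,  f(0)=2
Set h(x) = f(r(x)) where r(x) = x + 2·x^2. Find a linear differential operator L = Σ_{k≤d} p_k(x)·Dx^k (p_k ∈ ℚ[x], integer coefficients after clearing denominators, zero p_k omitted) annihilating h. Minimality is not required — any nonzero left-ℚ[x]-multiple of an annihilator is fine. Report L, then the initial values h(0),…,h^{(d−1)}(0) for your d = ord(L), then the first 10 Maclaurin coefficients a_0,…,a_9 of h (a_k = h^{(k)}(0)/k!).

L = (-1 - 4·x) + (1 + 2·x + 4·x^2)·Dx  (order 1).
h: a_k = 2, 2, 3, -3, 3/4, 15/4, -57/8, 21/8, 867/64, -1893/64, …
ICs: h(0) = 2.

f: a_k = 2, 2, -1, 1, -5/4, 7/4, -21/8, 33/8, -429/64, 715/64, …
f∘r: x↦r, Dx↦Dx/r' in L_f ⇒ L₀.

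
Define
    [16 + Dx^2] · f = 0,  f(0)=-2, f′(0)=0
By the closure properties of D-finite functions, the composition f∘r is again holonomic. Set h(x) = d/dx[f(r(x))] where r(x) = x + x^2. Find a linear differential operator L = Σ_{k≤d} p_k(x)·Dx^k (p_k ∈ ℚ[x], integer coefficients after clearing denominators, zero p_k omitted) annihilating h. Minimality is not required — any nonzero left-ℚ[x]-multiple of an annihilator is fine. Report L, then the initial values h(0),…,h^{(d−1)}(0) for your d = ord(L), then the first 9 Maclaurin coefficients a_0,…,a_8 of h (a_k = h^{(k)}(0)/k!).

L = (28 + 128·x + 384·x^2 + 512·x^3 + 256·x^4) + (-6 - 12·x)·Dx + (1 + 4·x + 4·x^2)·Dx^2  (order 2).
h: a_k = 0, 32, 96, -64/3, -1280/3, -10496/15, -1792/15, 368128/315, 63488/35, …
ICs: h(0) = 0, h′(0) = 32.

f: a_k = -2, 0, 16, 0, -64/3, 0, 512/45, 0, -1024/315, …
h₀=f(r): pull back L_f along r ⇒ L₀.
Derive L from L₀ (diff closure).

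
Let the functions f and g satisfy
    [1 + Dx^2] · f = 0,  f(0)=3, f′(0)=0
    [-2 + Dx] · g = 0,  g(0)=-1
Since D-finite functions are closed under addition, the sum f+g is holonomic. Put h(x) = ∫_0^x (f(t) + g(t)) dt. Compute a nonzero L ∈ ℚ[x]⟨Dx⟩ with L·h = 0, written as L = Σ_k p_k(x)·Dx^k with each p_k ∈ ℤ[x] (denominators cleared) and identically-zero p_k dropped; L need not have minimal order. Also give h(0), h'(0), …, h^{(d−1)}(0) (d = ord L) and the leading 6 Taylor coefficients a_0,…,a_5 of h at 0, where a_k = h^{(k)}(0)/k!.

L = -2·Dx + Dx^2 - 2·Dx^3 + Dx^4  (order 4).
h: a_k = 0, 2, -1, -7/6, -1/3, -13/120, …
ICs: h(0) = 0, h′(0) = 2, h′′(0) = -2, h′′′(0) = -7.

f: a_k = 3, 0, -3/2, 0, 1/8, 0, …
g: a_k = -1, -2, -2, -4/3, -2/3, -4/15, …
Weyl lclm of L_f,L_g ⇒ L₀ (ord ≤ 3).
∫: right-multiply L₀ by Dx.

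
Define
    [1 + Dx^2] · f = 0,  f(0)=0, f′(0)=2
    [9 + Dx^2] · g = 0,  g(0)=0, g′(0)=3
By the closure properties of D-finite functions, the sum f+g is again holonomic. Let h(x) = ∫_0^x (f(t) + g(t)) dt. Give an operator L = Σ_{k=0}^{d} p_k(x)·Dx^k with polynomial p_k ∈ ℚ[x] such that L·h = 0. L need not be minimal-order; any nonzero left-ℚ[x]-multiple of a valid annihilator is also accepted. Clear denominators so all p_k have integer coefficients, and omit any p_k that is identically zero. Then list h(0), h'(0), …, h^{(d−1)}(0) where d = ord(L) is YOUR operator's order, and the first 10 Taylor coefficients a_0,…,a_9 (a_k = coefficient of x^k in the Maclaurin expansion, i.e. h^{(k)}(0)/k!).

L = 9·Dx + 10·Dx^3 + Dx^5  (order 5).
h: a_k = 0, 0, 5/2, 0, -29/24, 0, 49/144, 0, -2189/40320, 0, …
ICs: h(0) = 0, h′(0) = 0, h′′(0) = 5, h′′′(0) = 0, h′′′′(0) = -29.

f: a_k = 0, 2, 0, -1/3, 0, 1/60, 0, -1/2520, 0, 1/181440, …
g: a_k = 0, 3, 0, -9/2, 0, 81/40, 0, -243/560, 0, 243/4480, …
Weyl lclm of L_f,L_g ⇒ L₀ (ord ≤ 4).
h=∫₀ˣh₀: take L = L₀·Dx.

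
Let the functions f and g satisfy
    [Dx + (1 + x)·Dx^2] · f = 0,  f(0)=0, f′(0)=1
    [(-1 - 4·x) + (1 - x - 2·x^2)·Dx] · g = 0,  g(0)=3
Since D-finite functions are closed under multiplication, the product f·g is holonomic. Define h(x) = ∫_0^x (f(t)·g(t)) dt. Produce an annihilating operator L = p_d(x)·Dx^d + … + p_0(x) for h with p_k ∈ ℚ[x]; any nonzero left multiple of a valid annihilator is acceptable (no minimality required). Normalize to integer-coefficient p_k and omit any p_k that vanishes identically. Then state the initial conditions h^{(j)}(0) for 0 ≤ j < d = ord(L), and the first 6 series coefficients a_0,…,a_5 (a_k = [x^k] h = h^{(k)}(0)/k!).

L = (5 + 8·x)·Dx + (1 + 11·x + 10·x^2)·Dx^2 + (-1 + 3·x^2 + 2·x^3)·Dx^3  (order 3).
h: a_k = 0, 0, 3/2, 1/2, 17/8, 43/20, …
ICs: h(0) = 0, h′(0) = 0, h′′(0) = 3.

f: a_k = 0, 1, -1/2, 1/3, -1/4, 1/5, …
g: a_k = 3, 3, 9, 15, 33, 63, …
Sym-product of L_f,L_g gives L₀ (≤ ord 2).
h=∫₀ˣh₀: take L = L₀·Dx.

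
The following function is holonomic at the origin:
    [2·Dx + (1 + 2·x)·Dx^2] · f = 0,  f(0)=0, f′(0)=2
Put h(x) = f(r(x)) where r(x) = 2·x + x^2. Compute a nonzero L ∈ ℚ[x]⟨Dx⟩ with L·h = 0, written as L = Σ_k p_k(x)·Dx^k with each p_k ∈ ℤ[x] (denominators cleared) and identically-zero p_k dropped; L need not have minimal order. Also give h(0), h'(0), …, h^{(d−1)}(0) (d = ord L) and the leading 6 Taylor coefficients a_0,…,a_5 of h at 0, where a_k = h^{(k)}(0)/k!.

L = (3 + 4·x + 2·x^2)·Dx + (1 + 5·x + 6·x^2 + 2·x^3)·Dx^2  (order 2).
h: a_k = 0, 4, -6, 40/3, -34, 464/5, …
ICs: h(0) = 0, h′(0) = 4.

f: a_k = 0, 2, -2, 8/3, -4, 32/5, …
L₀ from L_f via x↦r, Dx↦r'^{-1}Dx.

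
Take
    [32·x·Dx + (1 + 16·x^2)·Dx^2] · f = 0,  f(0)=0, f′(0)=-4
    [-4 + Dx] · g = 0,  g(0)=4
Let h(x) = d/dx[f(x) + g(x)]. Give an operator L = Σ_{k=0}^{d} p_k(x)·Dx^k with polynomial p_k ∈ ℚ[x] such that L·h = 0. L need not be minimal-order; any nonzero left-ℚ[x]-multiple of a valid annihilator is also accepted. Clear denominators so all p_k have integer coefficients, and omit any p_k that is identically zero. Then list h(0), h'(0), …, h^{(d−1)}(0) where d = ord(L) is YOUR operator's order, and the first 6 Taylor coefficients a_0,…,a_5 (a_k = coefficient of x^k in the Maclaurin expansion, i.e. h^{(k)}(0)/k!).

L = (32 - 256·x - 512·x^2) + (-12 + 48·x + 64·x^2 - 256·x^3)·Dx + (1 + 4·x + 16·x^2 + 64·x^3)·Dx^2  (order 2).
h: a_k = 12, 64, 192, 512/3, -2560/3, 2048/15, …
ICs: h(0) = 12, h′(0) = 64.

f: a_k = 0, -4, 0, 64/3, 0, -1024/5, …
g: a_k = 4, 16, 32, 128/3, 128/3, 512/15, …
Weyl lclm of L_f,L_g ⇒ L₀ (ord ≤ 3).
Derive L from L₀ (diff closure).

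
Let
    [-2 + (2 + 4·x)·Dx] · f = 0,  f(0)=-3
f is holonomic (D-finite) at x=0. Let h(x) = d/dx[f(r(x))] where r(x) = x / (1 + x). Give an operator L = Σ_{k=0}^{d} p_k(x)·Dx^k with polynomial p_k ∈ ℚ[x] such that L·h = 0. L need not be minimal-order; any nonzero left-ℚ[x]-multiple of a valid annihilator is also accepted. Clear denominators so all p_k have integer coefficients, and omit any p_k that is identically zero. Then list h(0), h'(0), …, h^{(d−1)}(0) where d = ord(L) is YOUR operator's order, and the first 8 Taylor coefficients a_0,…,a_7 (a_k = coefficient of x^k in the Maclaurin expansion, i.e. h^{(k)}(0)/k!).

L = (-3 - 6·x) + (-1 - 4·x - 3·x^2)·Dx  (order 1).
h: a_k = -3, 9, -45/2, 111/2, -1125/8, 2943/8, -15813/16, 43335/16, …
ICs: h(0) = -3.

f: a_k = -3, -3, 3/2, -3/2, 15/8, -21/8, 63/16, -99/16, …
Substitute x→r, Dx→(1/r')Dx; clear ⇒ L₀.
h=h₀': d/dx-closure on L₀ ⇒ L.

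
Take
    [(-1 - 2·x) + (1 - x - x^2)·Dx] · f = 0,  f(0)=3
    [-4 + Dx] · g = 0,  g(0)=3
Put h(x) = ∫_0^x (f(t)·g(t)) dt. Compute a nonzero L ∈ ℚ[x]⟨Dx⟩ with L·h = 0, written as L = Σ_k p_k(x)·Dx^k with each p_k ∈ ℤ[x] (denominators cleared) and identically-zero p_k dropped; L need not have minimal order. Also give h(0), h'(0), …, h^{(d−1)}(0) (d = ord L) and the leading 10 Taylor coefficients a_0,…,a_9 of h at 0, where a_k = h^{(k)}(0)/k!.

f: a_k = 3, 3, 6, 9, 15, 24, 39, 63, 102, 165, …
g: a_k = 3, 12, 24, 32, 32, 128/5, 256/15, 1024/105, 512/105, 2048/945, …
L₀ := L_f ⊗_s L_g (sym. prod.), ord ≤ 1.
Integrate: L := L₀·Dx.
L = (5 - 2·x - 4·x^2)·Dx + (-1 + x + x^2)·Dx^2  (order 2).
h: a_k = 0, 9, 45/2, 42, 267/4, 489/5, 694/5, 1373/7, 78227/280, 126794/315, …
ICs: h(0) = 0, h′(0) = 9.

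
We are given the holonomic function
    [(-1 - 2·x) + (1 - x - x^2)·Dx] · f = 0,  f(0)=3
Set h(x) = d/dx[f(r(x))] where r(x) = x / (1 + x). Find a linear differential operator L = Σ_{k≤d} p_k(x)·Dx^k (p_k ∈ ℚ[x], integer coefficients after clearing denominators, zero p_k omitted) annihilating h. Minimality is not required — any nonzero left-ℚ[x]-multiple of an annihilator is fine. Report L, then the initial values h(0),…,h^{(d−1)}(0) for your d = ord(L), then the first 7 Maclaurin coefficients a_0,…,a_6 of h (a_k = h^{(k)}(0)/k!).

f: a_k = 3, 3, 6, 9, 15, 24, 39, …
Substitute x→r, Dx→(1/r')Dx; clear ⇒ L₀.
Derive L from L₀ (diff closure).
L = (2 + 6·x + 12·x^2 + 6·x^3) + (-1 - 5·x - 6·x^2 + x^3 + 3·x^4)·Dx  (order 1).
h: a_k = 3, 6, 0, 12, -15, 36, -63, …
ICs: h(0) = 3.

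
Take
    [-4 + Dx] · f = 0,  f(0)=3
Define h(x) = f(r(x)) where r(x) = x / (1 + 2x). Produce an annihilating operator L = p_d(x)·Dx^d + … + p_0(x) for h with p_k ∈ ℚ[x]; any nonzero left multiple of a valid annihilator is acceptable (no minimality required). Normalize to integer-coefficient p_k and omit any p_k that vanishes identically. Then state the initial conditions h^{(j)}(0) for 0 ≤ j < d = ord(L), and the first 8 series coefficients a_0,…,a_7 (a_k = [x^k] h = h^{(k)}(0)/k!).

f: a_k = 3, 12, 24, 32, 32, 128/5, 256/15, 1024/105, …
h₀=f(r): pull back L_f along r ⇒ L₀.
L = -4 + (1 + 4·x + 4·x^2)·Dx  (order 1).
h: a_k = 3, 12, 0, -16, 32, -192/5, 256/15, 1280/21, …
ICs: h(0) = 3.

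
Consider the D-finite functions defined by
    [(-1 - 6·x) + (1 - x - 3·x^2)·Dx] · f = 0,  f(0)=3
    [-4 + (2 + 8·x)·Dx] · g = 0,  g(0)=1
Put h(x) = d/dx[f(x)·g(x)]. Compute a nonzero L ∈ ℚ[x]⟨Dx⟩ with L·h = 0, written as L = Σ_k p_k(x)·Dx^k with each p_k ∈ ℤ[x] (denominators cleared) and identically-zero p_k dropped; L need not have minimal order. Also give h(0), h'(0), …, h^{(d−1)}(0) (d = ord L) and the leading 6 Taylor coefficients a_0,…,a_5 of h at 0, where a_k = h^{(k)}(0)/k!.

L = (8 + 126·x + 390·x^2 + 480·x^3 + 540·x^4) + (-3 - 17·x - 21·x^2 + 38·x^3 + 222·x^4 + 216·x^5)·Dx  (order 1).
h: a_k = 9, 24, 153, 228, 1470, 1278, …
ICs: h(0) = 9.

f: a_k = 3, 3, 12, 21, 57, 120, …
g: a_k = 1, 2, -2, 4, -10, 28, …
L₀ := L_f ⊗_s L_g (sym. prod.), ord ≤ 1.
h₀' ⇒ L via d/dx closure of L₀.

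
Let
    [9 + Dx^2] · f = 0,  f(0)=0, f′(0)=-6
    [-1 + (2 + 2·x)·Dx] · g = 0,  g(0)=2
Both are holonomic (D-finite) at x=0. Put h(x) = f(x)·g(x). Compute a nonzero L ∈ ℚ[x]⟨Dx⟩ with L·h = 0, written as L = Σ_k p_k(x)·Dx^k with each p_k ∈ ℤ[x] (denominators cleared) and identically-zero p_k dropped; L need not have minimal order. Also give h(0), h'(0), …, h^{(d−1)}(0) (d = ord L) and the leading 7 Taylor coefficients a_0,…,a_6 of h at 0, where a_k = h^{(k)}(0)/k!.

L = (39 + 72·x + 36·x^2) + (-4 - 4·x)·Dx + (4 + 8·x + 4·x^2)·Dx^2  (order 2).
h: a_k = 0, -12, -6, 39/2, 33/4, -1581/160, -1041/320, …
ICs: h(0) = 0, h′(0) = -12.

f: a_k = 0, -6, 0, 9, 0, -81/20, 0, …
g: a_k = 2, 1, -1/4, 1/8, -5/64, 7/128, -21/512, …
f·g: L₀ = L_f ⊗_s L_g, ord ≤ 2·1.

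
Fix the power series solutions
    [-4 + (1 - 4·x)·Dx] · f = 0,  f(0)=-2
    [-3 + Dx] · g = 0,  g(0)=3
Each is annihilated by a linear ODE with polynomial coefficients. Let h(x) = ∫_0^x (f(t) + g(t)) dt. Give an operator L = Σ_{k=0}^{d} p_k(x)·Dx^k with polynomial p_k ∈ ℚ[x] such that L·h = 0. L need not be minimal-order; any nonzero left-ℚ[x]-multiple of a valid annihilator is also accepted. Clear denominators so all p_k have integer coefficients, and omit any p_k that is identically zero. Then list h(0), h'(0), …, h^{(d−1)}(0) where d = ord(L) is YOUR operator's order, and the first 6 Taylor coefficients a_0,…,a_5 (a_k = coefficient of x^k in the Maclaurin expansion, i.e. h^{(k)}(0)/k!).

f: a_k = -2, -8, -32, -128, -512, -2048, …
g: a_k = 3, 9, 27/2, 27/2, 81/8, 243/40, …
f+g: L₀ = lclm(L_f,L_g), ord ≤ 1+1.
h=∫₀ˣh₀: take L = L₀·Dx.
L = (-60 - 144·x)·Dx + (23 + 72·x - 144·x^2)·Dx^2 + (-1 - 8·x + 48·x^2)·Dx^3  (order 3).
h: a_k = 0, 1, 1/2, -37/6, -229/8, -803/8, …
ICs: h(0) = 0, h′(0) = 1, h′′(0) = 1.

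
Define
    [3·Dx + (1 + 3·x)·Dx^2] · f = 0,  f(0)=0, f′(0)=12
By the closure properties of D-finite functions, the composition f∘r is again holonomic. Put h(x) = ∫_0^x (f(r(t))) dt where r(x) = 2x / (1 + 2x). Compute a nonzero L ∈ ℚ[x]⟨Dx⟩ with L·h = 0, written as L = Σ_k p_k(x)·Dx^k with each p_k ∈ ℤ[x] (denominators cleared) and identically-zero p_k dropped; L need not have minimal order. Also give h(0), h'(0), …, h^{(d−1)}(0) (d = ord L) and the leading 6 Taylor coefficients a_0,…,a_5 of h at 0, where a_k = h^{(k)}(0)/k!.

f: a_k = 0, 12, -18, 36, -81, 972/5, …
L₀ from L_f via x↦r, Dx↦r'^{-1}Dx.
Integrate: L := L₀·Dx.
L = (10 + 32·x)·Dx^2 + (1 + 10·x + 16·x^2)·Dx^3  (order 3).
h: a_k = 0, 0, 12, -40, 168, -816, …
ICs: h(0) = 0, h′(0) = 0, h′′(0) = 24.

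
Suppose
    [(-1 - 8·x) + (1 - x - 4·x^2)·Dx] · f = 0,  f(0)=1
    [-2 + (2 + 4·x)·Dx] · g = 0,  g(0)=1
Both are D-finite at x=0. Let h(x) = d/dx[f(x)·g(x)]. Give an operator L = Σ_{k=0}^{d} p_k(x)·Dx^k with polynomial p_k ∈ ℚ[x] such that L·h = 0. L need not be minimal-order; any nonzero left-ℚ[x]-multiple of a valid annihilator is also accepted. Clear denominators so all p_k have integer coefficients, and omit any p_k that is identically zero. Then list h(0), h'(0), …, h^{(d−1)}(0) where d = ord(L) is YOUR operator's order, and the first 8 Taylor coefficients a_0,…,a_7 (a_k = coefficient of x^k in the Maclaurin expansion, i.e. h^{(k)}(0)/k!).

L = (11 + 84·x + 243·x^2 + 360·x^3 + 240·x^4) + (-2 - 11·x - 9·x^2 + 58·x^3 + 144·x^4 + 96·x^5)·Dx  (order 1).
h: a_k = 2, 11, 42, 283/2, 1845/4, 11157/8, 8449/2, 195827/16, …
ICs: h(0) = 2.

f: a_k = 1, 1, 5, 9, 29, 65, 181, 441, …
g: a_k = 1, 1, -1/2, 1/2, -5/8, 7/8, -21/16, 33/16, …
h₀=f·g: eliminate ⇒ L₀, order ≤ 1·1.
h₀' ⇒ L via d/dx closure of L₀.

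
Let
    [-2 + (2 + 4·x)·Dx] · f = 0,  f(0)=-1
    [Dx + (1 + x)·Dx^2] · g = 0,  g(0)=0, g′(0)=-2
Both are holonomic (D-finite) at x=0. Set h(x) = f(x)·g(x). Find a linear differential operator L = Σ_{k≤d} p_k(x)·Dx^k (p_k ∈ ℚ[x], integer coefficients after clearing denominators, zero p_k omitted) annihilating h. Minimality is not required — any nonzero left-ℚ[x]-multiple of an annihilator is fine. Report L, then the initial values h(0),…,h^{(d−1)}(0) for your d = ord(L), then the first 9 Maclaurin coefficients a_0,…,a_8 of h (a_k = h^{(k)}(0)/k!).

f: a_k = -1, -1, 1/2, -1/2, 5/8, -7/8, 21/16, -33/16, 429/128, …
g: a_k = 0, -2, 1, -2/3, 1/2, -2/5, 1/3, -2/7, 1/4, …
Sym-product of L_f,L_g gives L₀ (≤ ord 2).
L = (2 + x) + (-1 - 2·x)·Dx + (1 + 5·x + 8·x^2 + 4·x^3)·Dx^2  (order 2).
h: a_k = 0, 2, 1, -4/3, 5/3, -131/60, 121/40, -309/70, 943/140, …
ICs: h(0) = 0, h′(0) = 2.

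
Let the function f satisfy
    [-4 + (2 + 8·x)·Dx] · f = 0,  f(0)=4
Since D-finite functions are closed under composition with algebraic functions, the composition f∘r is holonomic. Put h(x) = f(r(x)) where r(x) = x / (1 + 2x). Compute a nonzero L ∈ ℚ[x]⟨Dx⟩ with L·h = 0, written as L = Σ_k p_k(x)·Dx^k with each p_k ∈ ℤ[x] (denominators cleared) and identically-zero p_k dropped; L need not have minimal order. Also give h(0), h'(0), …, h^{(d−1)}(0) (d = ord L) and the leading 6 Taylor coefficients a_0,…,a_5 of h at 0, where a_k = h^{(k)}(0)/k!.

f: a_k = 4, 8, -8, 16, -40, 112, …
L₀ from L_f via x↦r, Dx↦r'^{-1}Dx.
L = -2 + (1 + 8·x + 12·x^2)·Dx  (order 1).
h: a_k = 4, 8, -24, 80, -296, 1200, …
ICs: h(0) = 4.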